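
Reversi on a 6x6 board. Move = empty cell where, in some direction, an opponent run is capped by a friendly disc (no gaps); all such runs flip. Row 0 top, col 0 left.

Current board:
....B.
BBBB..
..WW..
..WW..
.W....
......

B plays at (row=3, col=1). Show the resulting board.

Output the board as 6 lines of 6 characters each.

Answer: ....B.
BBBB..
..BW..
.BWW..
.W....
......

Derivation:
Place B at (3,1); scan 8 dirs for brackets.
Dir NW: first cell '.' (not opp) -> no flip
Dir N: first cell '.' (not opp) -> no flip
Dir NE: opp run (2,2) capped by B -> flip
Dir W: first cell '.' (not opp) -> no flip
Dir E: opp run (3,2) (3,3), next='.' -> no flip
Dir SW: first cell '.' (not opp) -> no flip
Dir S: opp run (4,1), next='.' -> no flip
Dir SE: first cell '.' (not opp) -> no flip
All flips: (2,2)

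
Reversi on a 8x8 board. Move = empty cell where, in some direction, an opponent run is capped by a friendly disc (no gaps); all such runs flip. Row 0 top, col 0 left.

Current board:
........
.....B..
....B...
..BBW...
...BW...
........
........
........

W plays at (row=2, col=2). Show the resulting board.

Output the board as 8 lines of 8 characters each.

Place W at (2,2); scan 8 dirs for brackets.
Dir NW: first cell '.' (not opp) -> no flip
Dir N: first cell '.' (not opp) -> no flip
Dir NE: first cell '.' (not opp) -> no flip
Dir W: first cell '.' (not opp) -> no flip
Dir E: first cell '.' (not opp) -> no flip
Dir SW: first cell '.' (not opp) -> no flip
Dir S: opp run (3,2), next='.' -> no flip
Dir SE: opp run (3,3) capped by W -> flip
All flips: (3,3)

Answer: ........
.....B..
..W.B...
..BWW...
...BW...
........
........
........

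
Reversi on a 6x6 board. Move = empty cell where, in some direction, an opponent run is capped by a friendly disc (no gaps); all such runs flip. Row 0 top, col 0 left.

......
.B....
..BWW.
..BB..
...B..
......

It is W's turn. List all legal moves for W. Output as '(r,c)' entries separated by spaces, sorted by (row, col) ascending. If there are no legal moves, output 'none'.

(0,0): no bracket -> illegal
(0,1): no bracket -> illegal
(0,2): no bracket -> illegal
(1,0): no bracket -> illegal
(1,2): no bracket -> illegal
(1,3): no bracket -> illegal
(2,0): no bracket -> illegal
(2,1): flips 1 -> legal
(3,1): no bracket -> illegal
(3,4): no bracket -> illegal
(4,1): flips 1 -> legal
(4,2): flips 1 -> legal
(4,4): no bracket -> illegal
(5,2): no bracket -> illegal
(5,3): flips 2 -> legal
(5,4): no bracket -> illegal

Answer: (2,1) (4,1) (4,2) (5,3)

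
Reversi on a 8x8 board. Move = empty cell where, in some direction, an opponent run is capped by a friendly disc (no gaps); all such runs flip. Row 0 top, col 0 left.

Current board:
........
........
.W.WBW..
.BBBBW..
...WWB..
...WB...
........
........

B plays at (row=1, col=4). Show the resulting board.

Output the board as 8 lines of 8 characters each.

Place B at (1,4); scan 8 dirs for brackets.
Dir NW: first cell '.' (not opp) -> no flip
Dir N: first cell '.' (not opp) -> no flip
Dir NE: first cell '.' (not opp) -> no flip
Dir W: first cell '.' (not opp) -> no flip
Dir E: first cell '.' (not opp) -> no flip
Dir SW: opp run (2,3) capped by B -> flip
Dir S: first cell 'B' (not opp) -> no flip
Dir SE: opp run (2,5), next='.' -> no flip
All flips: (2,3)

Answer: ........
....B...
.W.BBW..
.BBBBW..
...WWB..
...WB...
........
........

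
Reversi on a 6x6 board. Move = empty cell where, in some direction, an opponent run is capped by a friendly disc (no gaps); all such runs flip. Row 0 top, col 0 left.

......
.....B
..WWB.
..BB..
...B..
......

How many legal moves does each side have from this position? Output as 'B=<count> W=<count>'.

Answer: B=5 W=5

Derivation:
-- B to move --
(1,1): flips 1 -> legal
(1,2): flips 1 -> legal
(1,3): flips 1 -> legal
(1,4): flips 1 -> legal
(2,1): flips 2 -> legal
(3,1): no bracket -> illegal
(3,4): no bracket -> illegal
B mobility = 5
-- W to move --
(0,4): no bracket -> illegal
(0,5): no bracket -> illegal
(1,3): no bracket -> illegal
(1,4): no bracket -> illegal
(2,1): no bracket -> illegal
(2,5): flips 1 -> legal
(3,1): no bracket -> illegal
(3,4): no bracket -> illegal
(3,5): no bracket -> illegal
(4,1): flips 1 -> legal
(4,2): flips 1 -> legal
(4,4): flips 1 -> legal
(5,2): no bracket -> illegal
(5,3): flips 2 -> legal
(5,4): no bracket -> illegal
W mobility = 5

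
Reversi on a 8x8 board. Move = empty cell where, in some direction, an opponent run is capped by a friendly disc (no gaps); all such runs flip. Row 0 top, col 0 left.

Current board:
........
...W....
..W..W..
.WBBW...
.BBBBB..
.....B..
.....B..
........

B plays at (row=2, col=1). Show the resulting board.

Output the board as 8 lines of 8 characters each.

Answer: ........
...W....
.BW..W..
.BBBW...
.BBBBB..
.....B..
.....B..
........

Derivation:
Place B at (2,1); scan 8 dirs for brackets.
Dir NW: first cell '.' (not opp) -> no flip
Dir N: first cell '.' (not opp) -> no flip
Dir NE: first cell '.' (not opp) -> no flip
Dir W: first cell '.' (not opp) -> no flip
Dir E: opp run (2,2), next='.' -> no flip
Dir SW: first cell '.' (not opp) -> no flip
Dir S: opp run (3,1) capped by B -> flip
Dir SE: first cell 'B' (not opp) -> no flip
All flips: (3,1)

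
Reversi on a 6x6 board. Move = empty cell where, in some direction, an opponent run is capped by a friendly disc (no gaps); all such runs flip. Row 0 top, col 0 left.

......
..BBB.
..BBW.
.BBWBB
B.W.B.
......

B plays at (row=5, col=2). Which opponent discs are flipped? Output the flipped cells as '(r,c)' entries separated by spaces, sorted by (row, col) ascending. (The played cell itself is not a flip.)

Answer: (4,2)

Derivation:
Dir NW: first cell '.' (not opp) -> no flip
Dir N: opp run (4,2) capped by B -> flip
Dir NE: first cell '.' (not opp) -> no flip
Dir W: first cell '.' (not opp) -> no flip
Dir E: first cell '.' (not opp) -> no flip
Dir SW: edge -> no flip
Dir S: edge -> no flip
Dir SE: edge -> no flip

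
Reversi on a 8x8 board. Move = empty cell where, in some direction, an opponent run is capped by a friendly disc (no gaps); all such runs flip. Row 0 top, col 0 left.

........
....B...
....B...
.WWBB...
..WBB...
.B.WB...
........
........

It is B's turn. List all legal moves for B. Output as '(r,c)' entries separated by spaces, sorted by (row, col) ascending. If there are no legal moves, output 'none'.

(2,0): no bracket -> illegal
(2,1): flips 1 -> legal
(2,2): no bracket -> illegal
(2,3): no bracket -> illegal
(3,0): flips 2 -> legal
(4,0): no bracket -> illegal
(4,1): flips 1 -> legal
(5,2): flips 1 -> legal
(6,2): flips 1 -> legal
(6,3): flips 1 -> legal
(6,4): no bracket -> illegal

Answer: (2,1) (3,0) (4,1) (5,2) (6,2) (6,3)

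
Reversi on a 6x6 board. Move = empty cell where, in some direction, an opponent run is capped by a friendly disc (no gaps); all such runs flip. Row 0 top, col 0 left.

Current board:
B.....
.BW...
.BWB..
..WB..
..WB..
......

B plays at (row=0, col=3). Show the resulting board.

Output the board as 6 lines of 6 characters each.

Place B at (0,3); scan 8 dirs for brackets.
Dir NW: edge -> no flip
Dir N: edge -> no flip
Dir NE: edge -> no flip
Dir W: first cell '.' (not opp) -> no flip
Dir E: first cell '.' (not opp) -> no flip
Dir SW: opp run (1,2) capped by B -> flip
Dir S: first cell '.' (not opp) -> no flip
Dir SE: first cell '.' (not opp) -> no flip
All flips: (1,2)

Answer: B..B..
.BB...
.BWB..
..WB..
..WB..
......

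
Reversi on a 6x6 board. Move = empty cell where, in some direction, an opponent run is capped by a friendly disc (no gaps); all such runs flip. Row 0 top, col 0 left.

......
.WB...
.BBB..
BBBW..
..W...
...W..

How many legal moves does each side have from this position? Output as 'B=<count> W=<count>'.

-- B to move --
(0,0): flips 1 -> legal
(0,1): flips 1 -> legal
(0,2): no bracket -> illegal
(1,0): flips 1 -> legal
(2,0): no bracket -> illegal
(2,4): no bracket -> illegal
(3,4): flips 1 -> legal
(4,1): no bracket -> illegal
(4,3): flips 1 -> legal
(4,4): flips 1 -> legal
(5,1): no bracket -> illegal
(5,2): flips 1 -> legal
(5,4): no bracket -> illegal
B mobility = 7
-- W to move --
(0,1): no bracket -> illegal
(0,2): flips 3 -> legal
(0,3): no bracket -> illegal
(1,0): no bracket -> illegal
(1,3): flips 2 -> legal
(1,4): no bracket -> illegal
(2,0): flips 1 -> legal
(2,4): no bracket -> illegal
(3,4): no bracket -> illegal
(4,0): no bracket -> illegal
(4,1): flips 2 -> legal
(4,3): no bracket -> illegal
W mobility = 4

Answer: B=7 W=4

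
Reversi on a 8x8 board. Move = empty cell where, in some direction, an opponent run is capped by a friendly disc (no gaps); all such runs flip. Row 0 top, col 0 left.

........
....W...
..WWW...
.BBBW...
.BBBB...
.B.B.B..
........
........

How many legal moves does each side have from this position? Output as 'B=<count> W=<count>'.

Answer: B=8 W=8

Derivation:
-- B to move --
(0,3): no bracket -> illegal
(0,4): flips 3 -> legal
(0,5): flips 2 -> legal
(1,1): flips 1 -> legal
(1,2): flips 1 -> legal
(1,3): flips 2 -> legal
(1,5): flips 1 -> legal
(2,1): no bracket -> illegal
(2,5): flips 1 -> legal
(3,5): flips 1 -> legal
(4,5): no bracket -> illegal
B mobility = 8
-- W to move --
(2,0): no bracket -> illegal
(2,1): no bracket -> illegal
(3,0): flips 3 -> legal
(3,5): no bracket -> illegal
(4,0): flips 1 -> legal
(4,5): no bracket -> illegal
(4,6): no bracket -> illegal
(5,0): flips 2 -> legal
(5,2): flips 3 -> legal
(5,4): flips 1 -> legal
(5,6): no bracket -> illegal
(6,0): flips 3 -> legal
(6,1): no bracket -> illegal
(6,2): no bracket -> illegal
(6,3): flips 3 -> legal
(6,4): no bracket -> illegal
(6,5): no bracket -> illegal
(6,6): flips 3 -> legal
W mobility = 8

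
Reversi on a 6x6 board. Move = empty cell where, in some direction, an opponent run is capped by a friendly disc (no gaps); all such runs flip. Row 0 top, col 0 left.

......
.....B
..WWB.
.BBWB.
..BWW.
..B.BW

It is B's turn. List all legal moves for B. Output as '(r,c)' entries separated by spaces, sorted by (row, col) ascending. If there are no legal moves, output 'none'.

Answer: (1,2) (1,3) (1,4) (2,1) (4,5)

Derivation:
(1,1): no bracket -> illegal
(1,2): flips 2 -> legal
(1,3): flips 1 -> legal
(1,4): flips 1 -> legal
(2,1): flips 2 -> legal
(3,5): no bracket -> illegal
(4,5): flips 2 -> legal
(5,3): no bracket -> illegal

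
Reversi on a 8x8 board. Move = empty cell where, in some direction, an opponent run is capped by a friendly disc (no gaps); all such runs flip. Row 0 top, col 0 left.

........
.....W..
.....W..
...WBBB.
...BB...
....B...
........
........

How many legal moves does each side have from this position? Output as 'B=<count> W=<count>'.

-- B to move --
(0,4): no bracket -> illegal
(0,5): flips 2 -> legal
(0,6): no bracket -> illegal
(1,4): flips 1 -> legal
(1,6): flips 1 -> legal
(2,2): flips 1 -> legal
(2,3): flips 1 -> legal
(2,4): no bracket -> illegal
(2,6): no bracket -> illegal
(3,2): flips 1 -> legal
(4,2): no bracket -> illegal
B mobility = 6
-- W to move --
(2,3): no bracket -> illegal
(2,4): no bracket -> illegal
(2,6): no bracket -> illegal
(2,7): no bracket -> illegal
(3,2): no bracket -> illegal
(3,7): flips 3 -> legal
(4,2): no bracket -> illegal
(4,5): flips 1 -> legal
(4,6): no bracket -> illegal
(4,7): flips 1 -> legal
(5,2): flips 2 -> legal
(5,3): flips 1 -> legal
(5,5): flips 1 -> legal
(6,3): no bracket -> illegal
(6,4): no bracket -> illegal
(6,5): no bracket -> illegal
W mobility = 6

Answer: B=6 W=6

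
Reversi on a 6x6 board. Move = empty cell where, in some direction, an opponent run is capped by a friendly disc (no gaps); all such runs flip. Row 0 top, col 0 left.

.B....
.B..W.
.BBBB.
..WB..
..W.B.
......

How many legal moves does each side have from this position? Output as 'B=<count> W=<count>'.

-- B to move --
(0,3): no bracket -> illegal
(0,4): flips 1 -> legal
(0,5): flips 1 -> legal
(1,3): no bracket -> illegal
(1,5): no bracket -> illegal
(2,5): no bracket -> illegal
(3,1): flips 1 -> legal
(4,1): flips 1 -> legal
(4,3): flips 1 -> legal
(5,1): flips 1 -> legal
(5,2): flips 2 -> legal
(5,3): no bracket -> illegal
B mobility = 7
-- W to move --
(0,0): no bracket -> illegal
(0,2): no bracket -> illegal
(1,0): flips 1 -> legal
(1,2): flips 1 -> legal
(1,3): no bracket -> illegal
(1,5): flips 2 -> legal
(2,0): no bracket -> illegal
(2,5): no bracket -> illegal
(3,0): no bracket -> illegal
(3,1): no bracket -> illegal
(3,4): flips 2 -> legal
(3,5): no bracket -> illegal
(4,3): no bracket -> illegal
(4,5): no bracket -> illegal
(5,3): no bracket -> illegal
(5,4): no bracket -> illegal
(5,5): no bracket -> illegal
W mobility = 4

Answer: B=7 W=4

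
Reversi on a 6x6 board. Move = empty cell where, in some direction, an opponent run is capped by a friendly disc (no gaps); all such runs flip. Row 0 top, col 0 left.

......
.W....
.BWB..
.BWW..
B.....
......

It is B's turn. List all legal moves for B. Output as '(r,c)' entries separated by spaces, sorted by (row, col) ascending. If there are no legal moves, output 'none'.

Answer: (0,1) (1,3) (3,4) (4,1) (4,3)

Derivation:
(0,0): no bracket -> illegal
(0,1): flips 1 -> legal
(0,2): no bracket -> illegal
(1,0): no bracket -> illegal
(1,2): no bracket -> illegal
(1,3): flips 1 -> legal
(2,0): no bracket -> illegal
(2,4): no bracket -> illegal
(3,4): flips 2 -> legal
(4,1): flips 1 -> legal
(4,2): no bracket -> illegal
(4,3): flips 2 -> legal
(4,4): no bracket -> illegal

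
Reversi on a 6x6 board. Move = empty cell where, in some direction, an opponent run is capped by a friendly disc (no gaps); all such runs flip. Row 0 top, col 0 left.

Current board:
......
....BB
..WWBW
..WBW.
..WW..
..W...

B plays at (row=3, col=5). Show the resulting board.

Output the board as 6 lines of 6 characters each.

Answer: ......
....BB
..WWBB
..WBBB
..WW..
..W...

Derivation:
Place B at (3,5); scan 8 dirs for brackets.
Dir NW: first cell 'B' (not opp) -> no flip
Dir N: opp run (2,5) capped by B -> flip
Dir NE: edge -> no flip
Dir W: opp run (3,4) capped by B -> flip
Dir E: edge -> no flip
Dir SW: first cell '.' (not opp) -> no flip
Dir S: first cell '.' (not opp) -> no flip
Dir SE: edge -> no flip
All flips: (2,5) (3,4)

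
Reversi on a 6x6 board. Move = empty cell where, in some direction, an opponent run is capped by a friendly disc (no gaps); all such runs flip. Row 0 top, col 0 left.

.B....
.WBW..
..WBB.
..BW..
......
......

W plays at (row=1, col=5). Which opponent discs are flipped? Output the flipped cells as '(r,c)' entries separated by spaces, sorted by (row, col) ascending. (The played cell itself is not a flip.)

Dir NW: first cell '.' (not opp) -> no flip
Dir N: first cell '.' (not opp) -> no flip
Dir NE: edge -> no flip
Dir W: first cell '.' (not opp) -> no flip
Dir E: edge -> no flip
Dir SW: opp run (2,4) capped by W -> flip
Dir S: first cell '.' (not opp) -> no flip
Dir SE: edge -> no flip

Answer: (2,4)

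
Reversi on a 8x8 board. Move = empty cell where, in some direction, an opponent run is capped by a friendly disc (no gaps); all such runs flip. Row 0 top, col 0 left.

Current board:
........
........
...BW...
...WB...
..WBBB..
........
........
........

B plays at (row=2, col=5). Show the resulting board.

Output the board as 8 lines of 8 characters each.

Answer: ........
........
...BBB..
...WB...
..WBBB..
........
........
........

Derivation:
Place B at (2,5); scan 8 dirs for brackets.
Dir NW: first cell '.' (not opp) -> no flip
Dir N: first cell '.' (not opp) -> no flip
Dir NE: first cell '.' (not opp) -> no flip
Dir W: opp run (2,4) capped by B -> flip
Dir E: first cell '.' (not opp) -> no flip
Dir SW: first cell 'B' (not opp) -> no flip
Dir S: first cell '.' (not opp) -> no flip
Dir SE: first cell '.' (not opp) -> no flip
All flips: (2,4)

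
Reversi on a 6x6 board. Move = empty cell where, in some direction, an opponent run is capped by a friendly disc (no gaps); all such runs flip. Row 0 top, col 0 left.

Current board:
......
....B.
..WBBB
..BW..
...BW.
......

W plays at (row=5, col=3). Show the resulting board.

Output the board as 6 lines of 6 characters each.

Answer: ......
....B.
..WBBB
..BW..
...WW.
...W..

Derivation:
Place W at (5,3); scan 8 dirs for brackets.
Dir NW: first cell '.' (not opp) -> no flip
Dir N: opp run (4,3) capped by W -> flip
Dir NE: first cell 'W' (not opp) -> no flip
Dir W: first cell '.' (not opp) -> no flip
Dir E: first cell '.' (not opp) -> no flip
Dir SW: edge -> no flip
Dir S: edge -> no flip
Dir SE: edge -> no flip
All flips: (4,3)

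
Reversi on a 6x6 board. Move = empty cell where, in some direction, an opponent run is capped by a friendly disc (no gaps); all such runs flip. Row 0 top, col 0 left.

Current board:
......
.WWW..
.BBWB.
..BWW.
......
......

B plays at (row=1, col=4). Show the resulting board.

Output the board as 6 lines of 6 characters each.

Place B at (1,4); scan 8 dirs for brackets.
Dir NW: first cell '.' (not opp) -> no flip
Dir N: first cell '.' (not opp) -> no flip
Dir NE: first cell '.' (not opp) -> no flip
Dir W: opp run (1,3) (1,2) (1,1), next='.' -> no flip
Dir E: first cell '.' (not opp) -> no flip
Dir SW: opp run (2,3) capped by B -> flip
Dir S: first cell 'B' (not opp) -> no flip
Dir SE: first cell '.' (not opp) -> no flip
All flips: (2,3)

Answer: ......
.WWWB.
.BBBB.
..BWW.
......
......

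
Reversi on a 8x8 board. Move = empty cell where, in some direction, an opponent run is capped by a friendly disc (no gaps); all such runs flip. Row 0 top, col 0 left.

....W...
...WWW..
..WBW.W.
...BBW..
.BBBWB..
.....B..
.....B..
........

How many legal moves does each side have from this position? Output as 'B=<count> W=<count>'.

-- B to move --
(0,2): no bracket -> illegal
(0,3): flips 1 -> legal
(0,5): flips 1 -> legal
(0,6): flips 2 -> legal
(1,1): flips 1 -> legal
(1,2): no bracket -> illegal
(1,6): no bracket -> illegal
(1,7): no bracket -> illegal
(2,1): flips 1 -> legal
(2,5): flips 2 -> legal
(2,7): no bracket -> illegal
(3,1): no bracket -> illegal
(3,2): no bracket -> illegal
(3,6): flips 1 -> legal
(3,7): no bracket -> illegal
(4,6): no bracket -> illegal
(5,3): no bracket -> illegal
(5,4): flips 1 -> legal
B mobility = 8
-- W to move --
(1,2): no bracket -> illegal
(2,5): no bracket -> illegal
(3,0): no bracket -> illegal
(3,1): no bracket -> illegal
(3,2): flips 3 -> legal
(3,6): no bracket -> illegal
(4,0): flips 3 -> legal
(4,6): flips 1 -> legal
(5,0): no bracket -> illegal
(5,1): flips 2 -> legal
(5,2): no bracket -> illegal
(5,3): flips 3 -> legal
(5,4): no bracket -> illegal
(5,6): no bracket -> illegal
(6,4): no bracket -> illegal
(6,6): flips 1 -> legal
(7,4): no bracket -> illegal
(7,5): flips 3 -> legal
(7,6): no bracket -> illegal
W mobility = 7

Answer: B=8 W=7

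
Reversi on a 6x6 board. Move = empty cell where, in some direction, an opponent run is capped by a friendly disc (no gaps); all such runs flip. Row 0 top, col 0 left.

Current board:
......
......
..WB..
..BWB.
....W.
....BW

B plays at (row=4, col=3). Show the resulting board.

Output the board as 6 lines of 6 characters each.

Answer: ......
......
..WB..
..BBB.
...BW.
....BW

Derivation:
Place B at (4,3); scan 8 dirs for brackets.
Dir NW: first cell 'B' (not opp) -> no flip
Dir N: opp run (3,3) capped by B -> flip
Dir NE: first cell 'B' (not opp) -> no flip
Dir W: first cell '.' (not opp) -> no flip
Dir E: opp run (4,4), next='.' -> no flip
Dir SW: first cell '.' (not opp) -> no flip
Dir S: first cell '.' (not opp) -> no flip
Dir SE: first cell 'B' (not opp) -> no flip
All flips: (3,3)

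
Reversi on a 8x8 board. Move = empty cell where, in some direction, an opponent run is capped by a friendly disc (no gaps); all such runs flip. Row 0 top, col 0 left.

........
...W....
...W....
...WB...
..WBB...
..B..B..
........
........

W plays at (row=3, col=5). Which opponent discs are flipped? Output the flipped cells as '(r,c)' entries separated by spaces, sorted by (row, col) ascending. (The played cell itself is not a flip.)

Answer: (3,4)

Derivation:
Dir NW: first cell '.' (not opp) -> no flip
Dir N: first cell '.' (not opp) -> no flip
Dir NE: first cell '.' (not opp) -> no flip
Dir W: opp run (3,4) capped by W -> flip
Dir E: first cell '.' (not opp) -> no flip
Dir SW: opp run (4,4), next='.' -> no flip
Dir S: first cell '.' (not opp) -> no flip
Dir SE: first cell '.' (not opp) -> no flip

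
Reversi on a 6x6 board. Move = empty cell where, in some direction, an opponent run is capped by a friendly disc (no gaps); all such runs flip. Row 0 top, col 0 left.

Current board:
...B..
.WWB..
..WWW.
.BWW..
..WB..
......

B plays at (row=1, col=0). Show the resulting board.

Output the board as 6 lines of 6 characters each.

Answer: ...B..
BBBB..
..WWW.
.BWW..
..WB..
......

Derivation:
Place B at (1,0); scan 8 dirs for brackets.
Dir NW: edge -> no flip
Dir N: first cell '.' (not opp) -> no flip
Dir NE: first cell '.' (not opp) -> no flip
Dir W: edge -> no flip
Dir E: opp run (1,1) (1,2) capped by B -> flip
Dir SW: edge -> no flip
Dir S: first cell '.' (not opp) -> no flip
Dir SE: first cell '.' (not opp) -> no flip
All flips: (1,1) (1,2)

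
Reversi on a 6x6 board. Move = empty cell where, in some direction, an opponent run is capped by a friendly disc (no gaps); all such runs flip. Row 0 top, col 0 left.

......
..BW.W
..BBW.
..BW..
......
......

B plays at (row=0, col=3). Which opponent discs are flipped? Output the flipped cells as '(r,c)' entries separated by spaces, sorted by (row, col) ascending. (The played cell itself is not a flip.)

Dir NW: edge -> no flip
Dir N: edge -> no flip
Dir NE: edge -> no flip
Dir W: first cell '.' (not opp) -> no flip
Dir E: first cell '.' (not opp) -> no flip
Dir SW: first cell 'B' (not opp) -> no flip
Dir S: opp run (1,3) capped by B -> flip
Dir SE: first cell '.' (not opp) -> no flip

Answer: (1,3)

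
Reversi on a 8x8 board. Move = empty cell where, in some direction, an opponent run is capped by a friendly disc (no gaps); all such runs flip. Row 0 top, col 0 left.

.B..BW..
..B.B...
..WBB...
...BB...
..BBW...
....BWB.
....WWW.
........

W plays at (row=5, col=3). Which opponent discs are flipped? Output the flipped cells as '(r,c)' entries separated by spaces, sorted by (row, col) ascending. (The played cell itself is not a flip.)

Dir NW: opp run (4,2), next='.' -> no flip
Dir N: opp run (4,3) (3,3) (2,3), next='.' -> no flip
Dir NE: first cell 'W' (not opp) -> no flip
Dir W: first cell '.' (not opp) -> no flip
Dir E: opp run (5,4) capped by W -> flip
Dir SW: first cell '.' (not opp) -> no flip
Dir S: first cell '.' (not opp) -> no flip
Dir SE: first cell 'W' (not opp) -> no flip

Answer: (5,4)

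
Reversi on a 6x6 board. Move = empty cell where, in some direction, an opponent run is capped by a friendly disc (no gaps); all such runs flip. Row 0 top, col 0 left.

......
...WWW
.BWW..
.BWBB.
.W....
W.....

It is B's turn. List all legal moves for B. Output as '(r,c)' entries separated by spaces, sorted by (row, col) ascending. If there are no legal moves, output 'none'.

Answer: (0,3) (0,4) (1,1) (1,2) (2,4) (4,3) (5,1)

Derivation:
(0,2): no bracket -> illegal
(0,3): flips 2 -> legal
(0,4): flips 2 -> legal
(0,5): no bracket -> illegal
(1,1): flips 1 -> legal
(1,2): flips 1 -> legal
(2,4): flips 2 -> legal
(2,5): no bracket -> illegal
(3,0): no bracket -> illegal
(4,0): no bracket -> illegal
(4,2): no bracket -> illegal
(4,3): flips 1 -> legal
(5,1): flips 1 -> legal
(5,2): no bracket -> illegal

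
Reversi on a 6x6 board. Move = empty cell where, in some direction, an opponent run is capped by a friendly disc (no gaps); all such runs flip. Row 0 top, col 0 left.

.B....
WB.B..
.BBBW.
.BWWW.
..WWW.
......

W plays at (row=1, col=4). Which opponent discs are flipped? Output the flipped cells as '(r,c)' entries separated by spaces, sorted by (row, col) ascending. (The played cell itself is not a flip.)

Dir NW: first cell '.' (not opp) -> no flip
Dir N: first cell '.' (not opp) -> no flip
Dir NE: first cell '.' (not opp) -> no flip
Dir W: opp run (1,3), next='.' -> no flip
Dir E: first cell '.' (not opp) -> no flip
Dir SW: opp run (2,3) capped by W -> flip
Dir S: first cell 'W' (not opp) -> no flip
Dir SE: first cell '.' (not opp) -> no flip

Answer: (2,3)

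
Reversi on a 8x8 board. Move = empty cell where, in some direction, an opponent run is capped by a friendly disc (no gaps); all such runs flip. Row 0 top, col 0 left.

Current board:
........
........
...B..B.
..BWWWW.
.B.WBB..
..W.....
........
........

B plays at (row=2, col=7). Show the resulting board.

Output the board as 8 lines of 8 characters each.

Answer: ........
........
...B..BB
..BWWWB.
.B.WBB..
..W.....
........
........

Derivation:
Place B at (2,7); scan 8 dirs for brackets.
Dir NW: first cell '.' (not opp) -> no flip
Dir N: first cell '.' (not opp) -> no flip
Dir NE: edge -> no flip
Dir W: first cell 'B' (not opp) -> no flip
Dir E: edge -> no flip
Dir SW: opp run (3,6) capped by B -> flip
Dir S: first cell '.' (not opp) -> no flip
Dir SE: edge -> no flip
All flips: (3,6)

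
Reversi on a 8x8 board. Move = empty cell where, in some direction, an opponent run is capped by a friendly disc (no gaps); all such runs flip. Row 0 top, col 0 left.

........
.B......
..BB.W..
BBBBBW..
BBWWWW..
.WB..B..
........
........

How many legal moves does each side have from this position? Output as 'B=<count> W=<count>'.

Answer: B=11 W=11

Derivation:
-- B to move --
(1,4): no bracket -> illegal
(1,5): flips 3 -> legal
(1,6): flips 1 -> legal
(2,4): no bracket -> illegal
(2,6): no bracket -> illegal
(3,6): flips 1 -> legal
(4,6): flips 4 -> legal
(5,0): flips 1 -> legal
(5,3): flips 2 -> legal
(5,4): flips 2 -> legal
(5,6): flips 1 -> legal
(6,0): flips 2 -> legal
(6,1): flips 1 -> legal
(6,2): flips 1 -> legal
B mobility = 11
-- W to move --
(0,0): flips 3 -> legal
(0,1): no bracket -> illegal
(0,2): no bracket -> illegal
(1,0): no bracket -> illegal
(1,2): flips 4 -> legal
(1,3): flips 2 -> legal
(1,4): no bracket -> illegal
(2,0): flips 1 -> legal
(2,1): flips 3 -> legal
(2,4): flips 2 -> legal
(4,6): no bracket -> illegal
(5,0): no bracket -> illegal
(5,3): flips 1 -> legal
(5,4): no bracket -> illegal
(5,6): no bracket -> illegal
(6,1): flips 1 -> legal
(6,2): flips 1 -> legal
(6,3): no bracket -> illegal
(6,4): no bracket -> illegal
(6,5): flips 1 -> legal
(6,6): flips 1 -> legal
W mobility = 11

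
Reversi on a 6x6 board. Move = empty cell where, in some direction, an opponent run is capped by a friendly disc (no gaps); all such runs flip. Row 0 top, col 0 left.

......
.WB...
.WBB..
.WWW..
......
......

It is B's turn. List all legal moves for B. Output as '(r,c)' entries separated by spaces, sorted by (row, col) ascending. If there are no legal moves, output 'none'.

Answer: (0,0) (1,0) (2,0) (3,0) (4,0) (4,1) (4,2) (4,3) (4,4)

Derivation:
(0,0): flips 1 -> legal
(0,1): no bracket -> illegal
(0,2): no bracket -> illegal
(1,0): flips 1 -> legal
(2,0): flips 1 -> legal
(2,4): no bracket -> illegal
(3,0): flips 1 -> legal
(3,4): no bracket -> illegal
(4,0): flips 1 -> legal
(4,1): flips 1 -> legal
(4,2): flips 1 -> legal
(4,3): flips 1 -> legal
(4,4): flips 1 -> legal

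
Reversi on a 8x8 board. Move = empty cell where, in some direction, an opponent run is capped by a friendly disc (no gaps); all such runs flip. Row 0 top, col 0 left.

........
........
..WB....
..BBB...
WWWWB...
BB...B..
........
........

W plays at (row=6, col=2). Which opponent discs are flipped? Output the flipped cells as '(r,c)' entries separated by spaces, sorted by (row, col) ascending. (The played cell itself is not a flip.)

Dir NW: opp run (5,1) capped by W -> flip
Dir N: first cell '.' (not opp) -> no flip
Dir NE: first cell '.' (not opp) -> no flip
Dir W: first cell '.' (not opp) -> no flip
Dir E: first cell '.' (not opp) -> no flip
Dir SW: first cell '.' (not opp) -> no flip
Dir S: first cell '.' (not opp) -> no flip
Dir SE: first cell '.' (not opp) -> no flip

Answer: (5,1)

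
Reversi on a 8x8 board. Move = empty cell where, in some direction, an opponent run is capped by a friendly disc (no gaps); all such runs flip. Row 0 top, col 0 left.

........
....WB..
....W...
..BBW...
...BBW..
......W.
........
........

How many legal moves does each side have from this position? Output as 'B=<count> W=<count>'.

-- B to move --
(0,3): no bracket -> illegal
(0,4): flips 3 -> legal
(0,5): no bracket -> illegal
(1,3): flips 1 -> legal
(2,3): no bracket -> illegal
(2,5): flips 1 -> legal
(3,5): flips 1 -> legal
(3,6): no bracket -> illegal
(4,6): flips 1 -> legal
(4,7): no bracket -> illegal
(5,4): no bracket -> illegal
(5,5): no bracket -> illegal
(5,7): no bracket -> illegal
(6,5): no bracket -> illegal
(6,6): no bracket -> illegal
(6,7): no bracket -> illegal
B mobility = 5
-- W to move --
(0,4): no bracket -> illegal
(0,5): no bracket -> illegal
(0,6): flips 1 -> legal
(1,6): flips 1 -> legal
(2,1): no bracket -> illegal
(2,2): no bracket -> illegal
(2,3): no bracket -> illegal
(2,5): no bracket -> illegal
(2,6): no bracket -> illegal
(3,1): flips 2 -> legal
(3,5): no bracket -> illegal
(4,1): no bracket -> illegal
(4,2): flips 3 -> legal
(5,2): flips 1 -> legal
(5,3): no bracket -> illegal
(5,4): flips 1 -> legal
(5,5): no bracket -> illegal
W mobility = 6

Answer: B=5 W=6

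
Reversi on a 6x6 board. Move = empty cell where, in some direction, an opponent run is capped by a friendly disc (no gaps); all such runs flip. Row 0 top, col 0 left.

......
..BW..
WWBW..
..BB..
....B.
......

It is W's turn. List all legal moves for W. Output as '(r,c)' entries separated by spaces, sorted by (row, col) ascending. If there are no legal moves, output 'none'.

(0,1): flips 1 -> legal
(0,2): no bracket -> illegal
(0,3): flips 1 -> legal
(1,1): flips 1 -> legal
(2,4): no bracket -> illegal
(3,1): flips 1 -> legal
(3,4): no bracket -> illegal
(3,5): no bracket -> illegal
(4,1): flips 1 -> legal
(4,2): no bracket -> illegal
(4,3): flips 2 -> legal
(4,5): no bracket -> illegal
(5,3): no bracket -> illegal
(5,4): no bracket -> illegal
(5,5): no bracket -> illegal

Answer: (0,1) (0,3) (1,1) (3,1) (4,1) (4,3)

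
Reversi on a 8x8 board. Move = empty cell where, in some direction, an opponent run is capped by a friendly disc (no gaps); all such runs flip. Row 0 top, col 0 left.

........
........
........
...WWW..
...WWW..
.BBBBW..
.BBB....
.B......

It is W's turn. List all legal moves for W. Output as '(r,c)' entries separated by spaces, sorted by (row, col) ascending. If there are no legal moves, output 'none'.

Answer: (5,0) (6,4) (6,5) (7,0) (7,2) (7,3)

Derivation:
(4,0): no bracket -> illegal
(4,1): no bracket -> illegal
(4,2): no bracket -> illegal
(5,0): flips 4 -> legal
(6,0): no bracket -> illegal
(6,4): flips 1 -> legal
(6,5): flips 1 -> legal
(7,0): flips 2 -> legal
(7,2): flips 2 -> legal
(7,3): flips 2 -> legal
(7,4): no bracket -> illegal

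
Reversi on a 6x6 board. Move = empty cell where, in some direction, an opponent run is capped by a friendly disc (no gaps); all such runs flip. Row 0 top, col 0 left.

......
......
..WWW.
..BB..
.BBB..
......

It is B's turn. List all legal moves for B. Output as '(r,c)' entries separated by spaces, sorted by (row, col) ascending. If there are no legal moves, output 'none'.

Answer: (1,1) (1,2) (1,3) (1,4) (1,5)

Derivation:
(1,1): flips 1 -> legal
(1,2): flips 1 -> legal
(1,3): flips 1 -> legal
(1,4): flips 1 -> legal
(1,5): flips 1 -> legal
(2,1): no bracket -> illegal
(2,5): no bracket -> illegal
(3,1): no bracket -> illegal
(3,4): no bracket -> illegal
(3,5): no bracket -> illegal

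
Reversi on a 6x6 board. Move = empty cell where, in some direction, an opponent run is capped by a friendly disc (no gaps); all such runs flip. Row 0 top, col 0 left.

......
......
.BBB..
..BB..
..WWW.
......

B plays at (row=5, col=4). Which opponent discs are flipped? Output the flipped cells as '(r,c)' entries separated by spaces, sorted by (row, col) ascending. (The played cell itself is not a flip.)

Dir NW: opp run (4,3) capped by B -> flip
Dir N: opp run (4,4), next='.' -> no flip
Dir NE: first cell '.' (not opp) -> no flip
Dir W: first cell '.' (not opp) -> no flip
Dir E: first cell '.' (not opp) -> no flip
Dir SW: edge -> no flip
Dir S: edge -> no flip
Dir SE: edge -> no flip

Answer: (4,3)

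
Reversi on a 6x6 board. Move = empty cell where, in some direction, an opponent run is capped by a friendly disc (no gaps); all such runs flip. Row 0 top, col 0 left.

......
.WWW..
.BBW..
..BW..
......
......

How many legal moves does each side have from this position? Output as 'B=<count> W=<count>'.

Answer: B=9 W=5

Derivation:
-- B to move --
(0,0): flips 1 -> legal
(0,1): flips 1 -> legal
(0,2): flips 1 -> legal
(0,3): flips 1 -> legal
(0,4): flips 1 -> legal
(1,0): no bracket -> illegal
(1,4): flips 1 -> legal
(2,0): no bracket -> illegal
(2,4): flips 1 -> legal
(3,4): flips 1 -> legal
(4,2): no bracket -> illegal
(4,3): no bracket -> illegal
(4,4): flips 1 -> legal
B mobility = 9
-- W to move --
(1,0): no bracket -> illegal
(2,0): flips 2 -> legal
(3,0): flips 1 -> legal
(3,1): flips 3 -> legal
(4,1): flips 1 -> legal
(4,2): flips 2 -> legal
(4,3): no bracket -> illegal
W mobility = 5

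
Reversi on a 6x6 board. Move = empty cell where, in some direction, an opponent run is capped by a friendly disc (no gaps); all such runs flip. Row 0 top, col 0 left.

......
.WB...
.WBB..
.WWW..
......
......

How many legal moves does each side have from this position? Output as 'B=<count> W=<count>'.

Answer: B=9 W=5

Derivation:
-- B to move --
(0,0): flips 1 -> legal
(0,1): no bracket -> illegal
(0,2): no bracket -> illegal
(1,0): flips 1 -> legal
(2,0): flips 1 -> legal
(2,4): no bracket -> illegal
(3,0): flips 1 -> legal
(3,4): no bracket -> illegal
(4,0): flips 1 -> legal
(4,1): flips 1 -> legal
(4,2): flips 1 -> legal
(4,3): flips 1 -> legal
(4,4): flips 1 -> legal
B mobility = 9
-- W to move --
(0,1): no bracket -> illegal
(0,2): flips 2 -> legal
(0,3): flips 1 -> legal
(1,3): flips 3 -> legal
(1,4): flips 1 -> legal
(2,4): flips 2 -> legal
(3,4): no bracket -> illegal
W mobility = 5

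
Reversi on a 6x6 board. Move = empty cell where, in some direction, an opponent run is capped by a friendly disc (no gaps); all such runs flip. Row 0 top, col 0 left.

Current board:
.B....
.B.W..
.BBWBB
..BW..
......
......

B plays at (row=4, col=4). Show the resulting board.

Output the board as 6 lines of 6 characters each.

Place B at (4,4); scan 8 dirs for brackets.
Dir NW: opp run (3,3) capped by B -> flip
Dir N: first cell '.' (not opp) -> no flip
Dir NE: first cell '.' (not opp) -> no flip
Dir W: first cell '.' (not opp) -> no flip
Dir E: first cell '.' (not opp) -> no flip
Dir SW: first cell '.' (not opp) -> no flip
Dir S: first cell '.' (not opp) -> no flip
Dir SE: first cell '.' (not opp) -> no flip
All flips: (3,3)

Answer: .B....
.B.W..
.BBWBB
..BB..
....B.
......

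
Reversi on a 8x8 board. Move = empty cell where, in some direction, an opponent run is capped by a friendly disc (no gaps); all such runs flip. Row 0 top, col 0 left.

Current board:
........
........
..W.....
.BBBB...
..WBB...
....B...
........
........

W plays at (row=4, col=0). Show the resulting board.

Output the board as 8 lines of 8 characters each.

Place W at (4,0); scan 8 dirs for brackets.
Dir NW: edge -> no flip
Dir N: first cell '.' (not opp) -> no flip
Dir NE: opp run (3,1) capped by W -> flip
Dir W: edge -> no flip
Dir E: first cell '.' (not opp) -> no flip
Dir SW: edge -> no flip
Dir S: first cell '.' (not opp) -> no flip
Dir SE: first cell '.' (not opp) -> no flip
All flips: (3,1)

Answer: ........
........
..W.....
.WBBB...
W.WBB...
....B...
........
........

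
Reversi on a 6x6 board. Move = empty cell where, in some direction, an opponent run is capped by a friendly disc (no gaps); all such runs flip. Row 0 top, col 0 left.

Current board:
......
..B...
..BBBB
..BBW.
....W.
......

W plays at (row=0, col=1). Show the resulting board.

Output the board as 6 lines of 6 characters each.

Place W at (0,1); scan 8 dirs for brackets.
Dir NW: edge -> no flip
Dir N: edge -> no flip
Dir NE: edge -> no flip
Dir W: first cell '.' (not opp) -> no flip
Dir E: first cell '.' (not opp) -> no flip
Dir SW: first cell '.' (not opp) -> no flip
Dir S: first cell '.' (not opp) -> no flip
Dir SE: opp run (1,2) (2,3) capped by W -> flip
All flips: (1,2) (2,3)

Answer: .W....
..W...
..BWBB
..BBW.
....W.
......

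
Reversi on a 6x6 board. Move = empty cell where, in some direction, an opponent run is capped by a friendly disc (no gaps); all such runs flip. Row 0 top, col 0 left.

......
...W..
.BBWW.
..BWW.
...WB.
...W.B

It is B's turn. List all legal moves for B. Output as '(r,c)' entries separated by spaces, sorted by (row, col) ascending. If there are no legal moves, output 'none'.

(0,2): no bracket -> illegal
(0,3): no bracket -> illegal
(0,4): flips 1 -> legal
(1,2): no bracket -> illegal
(1,4): flips 3 -> legal
(1,5): no bracket -> illegal
(2,5): flips 2 -> legal
(3,5): flips 2 -> legal
(4,2): flips 1 -> legal
(4,5): no bracket -> illegal
(5,2): no bracket -> illegal
(5,4): flips 1 -> legal

Answer: (0,4) (1,4) (2,5) (3,5) (4,2) (5,4)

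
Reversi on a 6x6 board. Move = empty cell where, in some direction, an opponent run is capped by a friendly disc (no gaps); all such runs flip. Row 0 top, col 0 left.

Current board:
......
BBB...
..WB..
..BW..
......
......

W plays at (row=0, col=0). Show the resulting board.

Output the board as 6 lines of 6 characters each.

Place W at (0,0); scan 8 dirs for brackets.
Dir NW: edge -> no flip
Dir N: edge -> no flip
Dir NE: edge -> no flip
Dir W: edge -> no flip
Dir E: first cell '.' (not opp) -> no flip
Dir SW: edge -> no flip
Dir S: opp run (1,0), next='.' -> no flip
Dir SE: opp run (1,1) capped by W -> flip
All flips: (1,1)

Answer: W.....
BWB...
..WB..
..BW..
......
......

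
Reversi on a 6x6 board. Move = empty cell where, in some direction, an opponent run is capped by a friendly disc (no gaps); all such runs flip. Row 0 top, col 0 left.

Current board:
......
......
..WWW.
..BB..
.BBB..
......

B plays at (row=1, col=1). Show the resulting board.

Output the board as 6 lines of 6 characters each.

Answer: ......
.B....
..BWW.
..BB..
.BBB..
......

Derivation:
Place B at (1,1); scan 8 dirs for brackets.
Dir NW: first cell '.' (not opp) -> no flip
Dir N: first cell '.' (not opp) -> no flip
Dir NE: first cell '.' (not opp) -> no flip
Dir W: first cell '.' (not opp) -> no flip
Dir E: first cell '.' (not opp) -> no flip
Dir SW: first cell '.' (not opp) -> no flip
Dir S: first cell '.' (not opp) -> no flip
Dir SE: opp run (2,2) capped by B -> flip
All flips: (2,2)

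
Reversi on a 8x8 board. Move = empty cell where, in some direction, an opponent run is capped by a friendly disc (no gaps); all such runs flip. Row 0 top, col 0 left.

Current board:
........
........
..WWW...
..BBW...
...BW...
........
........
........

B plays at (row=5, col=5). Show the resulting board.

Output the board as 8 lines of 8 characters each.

Place B at (5,5); scan 8 dirs for brackets.
Dir NW: opp run (4,4) capped by B -> flip
Dir N: first cell '.' (not opp) -> no flip
Dir NE: first cell '.' (not opp) -> no flip
Dir W: first cell '.' (not opp) -> no flip
Dir E: first cell '.' (not opp) -> no flip
Dir SW: first cell '.' (not opp) -> no flip
Dir S: first cell '.' (not opp) -> no flip
Dir SE: first cell '.' (not opp) -> no flip
All flips: (4,4)

Answer: ........
........
..WWW...
..BBW...
...BB...
.....B..
........
........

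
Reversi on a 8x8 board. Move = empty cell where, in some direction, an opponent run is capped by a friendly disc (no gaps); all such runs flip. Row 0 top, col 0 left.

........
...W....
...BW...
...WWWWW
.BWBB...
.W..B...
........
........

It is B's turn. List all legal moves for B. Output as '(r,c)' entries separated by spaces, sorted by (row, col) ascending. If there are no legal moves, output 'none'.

Answer: (0,3) (1,4) (2,2) (2,5) (2,6) (4,5) (6,1)

Derivation:
(0,2): no bracket -> illegal
(0,3): flips 1 -> legal
(0,4): no bracket -> illegal
(1,2): no bracket -> illegal
(1,4): flips 2 -> legal
(1,5): no bracket -> illegal
(2,2): flips 1 -> legal
(2,5): flips 2 -> legal
(2,6): flips 1 -> legal
(2,7): no bracket -> illegal
(3,1): no bracket -> illegal
(3,2): no bracket -> illegal
(4,0): no bracket -> illegal
(4,5): flips 1 -> legal
(4,6): no bracket -> illegal
(4,7): no bracket -> illegal
(5,0): no bracket -> illegal
(5,2): no bracket -> illegal
(5,3): no bracket -> illegal
(6,0): no bracket -> illegal
(6,1): flips 1 -> legal
(6,2): no bracket -> illegal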